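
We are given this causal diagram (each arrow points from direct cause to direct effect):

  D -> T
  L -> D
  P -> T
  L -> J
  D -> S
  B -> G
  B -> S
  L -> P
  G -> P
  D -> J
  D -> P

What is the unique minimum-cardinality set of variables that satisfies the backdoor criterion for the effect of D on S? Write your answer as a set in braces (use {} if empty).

Variables eligible for adjustment (non-descendants of D, excluding D and S): {B, G, L}.
Backdoor paths from D to S:
  P1: D <- L -> P <- G <- B -> S
Each backdoor path contains an unconditioned collider, so every path is already blocked with the empty conditioning set:
  P1: blocked at collider P (neither it nor any descendant is in the conditioning set).
The empty set is therefore the unique smallest valid set.

{}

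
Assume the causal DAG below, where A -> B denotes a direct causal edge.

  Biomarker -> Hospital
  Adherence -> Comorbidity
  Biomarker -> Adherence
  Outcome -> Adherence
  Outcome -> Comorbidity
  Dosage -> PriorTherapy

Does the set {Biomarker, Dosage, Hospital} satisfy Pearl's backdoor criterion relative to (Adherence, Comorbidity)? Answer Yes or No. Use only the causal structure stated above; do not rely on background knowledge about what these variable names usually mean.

No

Backdoor paths from Adherence to Comorbidity (paths whose first edge points into Adherence):
  P1: Adherence <- Outcome -> Comorbidity
Condition 1 (no descendant of Adherence in the set): holds — descendants of Adherence are {Comorbidity}; none are in {Biomarker, Dosage, Hospital}.
Condition 2 (every backdoor path blocked by {Biomarker, Dosage, Hospital}):
  P1: open — no interior node is in the conditioning set.
{Biomarker, Dosage, Hospital} does not satisfy the backdoor criterion.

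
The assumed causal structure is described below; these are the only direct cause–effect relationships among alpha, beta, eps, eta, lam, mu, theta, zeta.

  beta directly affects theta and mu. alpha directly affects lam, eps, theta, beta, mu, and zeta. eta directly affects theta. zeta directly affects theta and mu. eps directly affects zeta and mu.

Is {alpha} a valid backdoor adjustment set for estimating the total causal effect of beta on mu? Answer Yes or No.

Backdoor paths from beta to mu (paths whose first edge points into beta):
  P1: beta <- alpha -> eps -> zeta -> mu
  P2: beta <- alpha -> eps -> mu
  P3: beta <- alpha -> zeta <- eps -> mu
  P4: beta <- alpha -> zeta -> mu
  P5: beta <- alpha -> mu
  P6: beta <- alpha -> theta <- zeta <- eps -> mu
  P7: beta <- alpha -> theta <- zeta -> mu
Condition 1 (no descendant of beta in the set): holds — descendants of beta are {mu, theta}; none are in {alpha}.
Condition 2 (every backdoor path blocked by {alpha}):
  P1: blocked at fork node alpha ∈ conditioning set.
  P2: blocked at fork node alpha ∈ conditioning set.
  P3: blocked at fork node alpha ∈ conditioning set.
  P4: blocked at fork node alpha ∈ conditioning set.
  P5: blocked at fork node alpha ∈ conditioning set.
  P6: blocked at fork node alpha ∈ conditioning set.
  P7: blocked at fork node alpha ∈ conditioning set.
{alpha} satisfies the backdoor criterion.

Yes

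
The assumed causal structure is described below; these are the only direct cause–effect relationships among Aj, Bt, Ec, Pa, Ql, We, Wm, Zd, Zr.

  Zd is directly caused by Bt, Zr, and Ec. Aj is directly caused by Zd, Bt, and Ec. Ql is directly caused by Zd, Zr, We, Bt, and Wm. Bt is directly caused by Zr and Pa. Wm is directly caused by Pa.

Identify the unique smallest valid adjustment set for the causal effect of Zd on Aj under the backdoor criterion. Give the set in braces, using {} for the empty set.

Variables eligible for adjustment (non-descendants of Zd, excluding Zd and Aj): {Bt, Ec, Pa, We, Wm, Zr}.
Backdoor paths from Zd to Aj:
  P1: Zd <- Ec -> Aj
  P2: Zd <- Zr -> Bt -> Aj
  P3: Zd <- Zr -> Ql <- Bt -> Aj
  P4: Zd <- Zr -> Ql <- Wm <- Pa -> Bt -> Aj
  P5: Zd <- Bt -> Aj
The empty set is not sufficient: P1 (Zd <- Ec -> Aj) has no collider blocking it and no conditioned non-collider, so it is open.
Try {Bt, Ec}:
  P1: blocked at fork node Ec ∈ conditioning set.
  P2: blocked at chain node Bt ∈ conditioning set.
  P3: blocked at collider Ql (neither it nor any descendant is in the conditioning set).
  P4: blocked at collider Ql (neither it nor any descendant is in the conditioning set).
  P5: blocked at fork node Bt ∈ conditioning set.
{Bt, Ec} contains no descendant of Zd and blocks every backdoor path.
Every element of {Bt, Ec} is needed (dropping Bt leaves P2 open; dropping Ec leaves P1 open), so no proper subset is valid.
Among all size-2 subsets of the eligible variables, only {Bt, Ec} blocks every backdoor path, so it is the unique smallest valid adjustment set.

{Bt, Ec}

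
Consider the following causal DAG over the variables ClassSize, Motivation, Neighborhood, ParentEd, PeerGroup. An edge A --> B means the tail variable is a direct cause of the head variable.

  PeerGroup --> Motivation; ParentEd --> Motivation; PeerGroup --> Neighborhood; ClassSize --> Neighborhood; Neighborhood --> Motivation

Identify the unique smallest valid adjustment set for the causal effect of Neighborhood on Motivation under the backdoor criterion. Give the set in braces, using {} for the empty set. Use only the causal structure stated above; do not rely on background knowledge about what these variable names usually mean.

Variables eligible for adjustment (non-descendants of Neighborhood, excluding Neighborhood and Motivation): {ClassSize, ParentEd, PeerGroup}.
Backdoor paths from Neighborhood to Motivation:
  P1: Neighborhood <- PeerGroup -> Motivation
The empty set is not sufficient: P1 (Neighborhood <- PeerGroup -> Motivation) has no collider blocking it and no conditioned non-collider, so it is open.
Try {PeerGroup}:
  P1: blocked at fork node PeerGroup ∈ conditioning set.
{PeerGroup} contains no descendant of Neighborhood and blocks every backdoor path.
No other singleton works — e.g. {ClassSize} leaves P1 open — so {PeerGroup} is the unique smallest valid adjustment set.

{PeerGroup}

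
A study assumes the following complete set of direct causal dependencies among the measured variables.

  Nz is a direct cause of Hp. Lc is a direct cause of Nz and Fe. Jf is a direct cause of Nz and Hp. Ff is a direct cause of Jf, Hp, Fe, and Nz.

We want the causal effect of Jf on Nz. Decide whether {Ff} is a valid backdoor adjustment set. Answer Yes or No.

Backdoor paths from Jf to Nz (paths whose first edge points into Jf):
  P1: Jf <- Ff -> Fe <- Lc -> Nz
  P2: Jf <- Ff -> Nz
  P3: Jf <- Ff -> Hp <- Nz
Condition 1 (no descendant of Jf in the set): holds — descendants of Jf are {Hp, Nz}; none are in {Ff}.
Condition 2 (every backdoor path blocked by {Ff}):
  P1: blocked at fork node Ff ∈ conditioning set.
  P2: blocked at fork node Ff ∈ conditioning set.
  P3: blocked at fork node Ff ∈ conditioning set.
{Ff} satisfies the backdoor criterion.

Yes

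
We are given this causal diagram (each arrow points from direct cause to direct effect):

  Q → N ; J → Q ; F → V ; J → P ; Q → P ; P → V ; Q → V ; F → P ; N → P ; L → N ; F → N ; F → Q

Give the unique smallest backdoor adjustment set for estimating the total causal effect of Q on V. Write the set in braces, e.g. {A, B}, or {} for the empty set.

Variables eligible for adjustment (non-descendants of Q, excluding Q and V): {F, J, L}.
Backdoor paths from Q to V:
  P1: Q <- F -> N -> P -> V
  P2: Q <- F -> P -> V
  P3: Q <- F -> V
  P4: Q <- J -> P <- F -> V
  P5: Q <- J -> P <- N <- F -> V
  P6: Q <- J -> P -> V
The empty set is not sufficient: P1 (Q <- F -> N -> P -> V) has no collider blocking it and no conditioned non-collider, so it is open.
Try {F, J}:
  P1: blocked at fork node F ∈ conditioning set.
  P2: blocked at fork node F ∈ conditioning set.
  P3: blocked at fork node F ∈ conditioning set.
  P4: blocked at fork node J ∈ conditioning set.
  P5: blocked at fork node J ∈ conditioning set.
  P6: blocked at fork node J ∈ conditioning set.
{F, J} contains no descendant of Q and blocks every backdoor path.
Every element of {F, J} is needed (dropping F leaves P1 open; dropping J leaves P6 open), so no proper subset is valid.
Among all size-2 subsets of the eligible variables, only {F, J} blocks every backdoor path, so it is the unique smallest valid adjustment set.

{F, J}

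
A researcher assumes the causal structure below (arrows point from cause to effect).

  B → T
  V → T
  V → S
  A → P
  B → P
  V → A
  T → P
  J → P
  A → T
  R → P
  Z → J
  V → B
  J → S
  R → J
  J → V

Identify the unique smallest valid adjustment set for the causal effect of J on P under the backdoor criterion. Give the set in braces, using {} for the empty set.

{R}

Variables eligible for adjustment (non-descendants of J, excluding J and P): {R, Z}.
Backdoor paths from J to P:
  P1: J <- R -> P
The empty set is not sufficient: P1 (J <- R -> P) has no collider blocking it and no conditioned non-collider, so it is open.
Try {R}:
  P1: blocked at fork node R ∈ conditioning set.
{R} contains no descendant of J and blocks every backdoor path.
No other singleton works — e.g. {Z} leaves P1 open — so {R} is the unique smallest valid adjustment set.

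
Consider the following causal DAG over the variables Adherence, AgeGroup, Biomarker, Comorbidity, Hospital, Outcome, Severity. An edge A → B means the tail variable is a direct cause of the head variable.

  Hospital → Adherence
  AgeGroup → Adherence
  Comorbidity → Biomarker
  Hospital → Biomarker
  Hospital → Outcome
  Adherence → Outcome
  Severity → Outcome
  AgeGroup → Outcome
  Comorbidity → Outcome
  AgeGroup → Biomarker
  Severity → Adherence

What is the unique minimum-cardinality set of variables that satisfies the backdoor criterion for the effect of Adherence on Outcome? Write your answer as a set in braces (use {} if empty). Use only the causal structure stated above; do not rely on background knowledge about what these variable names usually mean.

{AgeGroup, Hospital, Severity}

Variables eligible for adjustment (non-descendants of Adherence, excluding Adherence and Outcome): {AgeGroup, Biomarker, Comorbidity, Hospital, Severity}.
Backdoor paths from Adherence to Outcome:
  P1: Adherence <- Severity -> Outcome
  P2: Adherence <- AgeGroup -> Outcome
  P3: Adherence <- AgeGroup -> Biomarker <- Comorbidity -> Outcome
  P4: Adherence <- AgeGroup -> Biomarker <- Hospital -> Outcome
  P5: Adherence <- Hospital -> Outcome
  P6: Adherence <- Hospital -> Biomarker <- Comorbidity -> Outcome
  P7: Adherence <- Hospital -> Biomarker <- AgeGroup -> Outcome
The empty set is not sufficient: P1 (Adherence <- Severity -> Outcome) has no collider blocking it and no conditioned non-collider, so it is open.
Try {AgeGroup, Hospital, Severity}:
  P1: blocked at fork node Severity ∈ conditioning set.
  P2: blocked at fork node AgeGroup ∈ conditioning set.
  P3: blocked at fork node AgeGroup ∈ conditioning set.
  P4: blocked at fork node AgeGroup ∈ conditioning set.
  P5: blocked at fork node Hospital ∈ conditioning set.
  P6: blocked at fork node Hospital ∈ conditioning set.
  P7: blocked at fork node Hospital ∈ conditioning set.
{AgeGroup, Hospital, Severity} contains no descendant of Adherence and blocks every backdoor path.
Every element of {AgeGroup, Hospital, Severity} is needed (dropping AgeGroup leaves P2 open; dropping Hospital leaves P5 open; dropping Severity leaves P1 open), so no proper subset is valid.
Among all size-3 subsets of the eligible variables, only {AgeGroup, Hospital, Severity} blocks every backdoor path, so it is the unique smallest valid adjustment set.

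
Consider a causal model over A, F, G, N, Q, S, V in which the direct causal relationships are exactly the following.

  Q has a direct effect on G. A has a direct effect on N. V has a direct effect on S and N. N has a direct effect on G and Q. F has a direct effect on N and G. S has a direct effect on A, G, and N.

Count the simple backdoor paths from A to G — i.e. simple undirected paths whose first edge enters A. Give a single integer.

7

A backdoor path from A to G is any simple undirected path whose first edge points into A (i.e. leaves A via a parent).
Parents of A: {S}.
Enumerating:
  P1: A <- S <- V -> N <- F -> G
  P2: A <- S <- V -> N -> Q -> G
  P3: A <- S <- V -> N -> G
  P4: A <- S -> N <- F -> G
  P5: A <- S -> N -> Q -> G
  P6: A <- S -> N -> G
  P7: A <- S -> G
That exhausts the simple backdoor paths. Count: 7.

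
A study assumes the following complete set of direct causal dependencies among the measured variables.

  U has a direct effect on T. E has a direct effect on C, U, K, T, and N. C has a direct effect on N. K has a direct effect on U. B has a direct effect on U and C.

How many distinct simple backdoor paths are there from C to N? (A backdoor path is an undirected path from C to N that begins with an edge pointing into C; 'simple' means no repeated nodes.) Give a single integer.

4

A backdoor path from C to N is any simple undirected path whose first edge points into C (i.e. leaves C via a parent).
Parents of C: {B, E}.
Enumerating:
  P1: C <- E -> N
  P2: C <- B -> U <- E -> N
  P3: C <- B -> U <- K <- E -> N
  P4: C <- B -> U -> T <- E -> N
That exhausts the simple backdoor paths. Count: 4.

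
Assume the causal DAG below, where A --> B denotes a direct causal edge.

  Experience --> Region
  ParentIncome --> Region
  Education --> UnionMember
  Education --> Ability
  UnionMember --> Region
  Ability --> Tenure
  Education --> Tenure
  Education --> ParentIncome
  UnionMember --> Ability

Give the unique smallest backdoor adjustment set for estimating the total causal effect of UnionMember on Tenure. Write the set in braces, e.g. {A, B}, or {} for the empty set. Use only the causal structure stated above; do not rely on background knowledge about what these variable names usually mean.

Variables eligible for adjustment (non-descendants of UnionMember, excluding UnionMember and Tenure): {Education, Experience, ParentIncome}.
Backdoor paths from UnionMember to Tenure:
  P1: UnionMember <- Education -> Ability -> Tenure
  P2: UnionMember <- Education -> Tenure
The empty set is not sufficient: P1 (UnionMember <- Education -> Ability -> Tenure) has no collider blocking it and no conditioned non-collider, so it is open.
Try {Education}:
  P1: blocked at fork node Education ∈ conditioning set.
  P2: blocked at fork node Education ∈ conditioning set.
{Education} contains no descendant of UnionMember and blocks every backdoor path.
No other singleton works — e.g. {ParentIncome} leaves P1 open — so {Education} is the unique smallest valid adjustment set.

{Education}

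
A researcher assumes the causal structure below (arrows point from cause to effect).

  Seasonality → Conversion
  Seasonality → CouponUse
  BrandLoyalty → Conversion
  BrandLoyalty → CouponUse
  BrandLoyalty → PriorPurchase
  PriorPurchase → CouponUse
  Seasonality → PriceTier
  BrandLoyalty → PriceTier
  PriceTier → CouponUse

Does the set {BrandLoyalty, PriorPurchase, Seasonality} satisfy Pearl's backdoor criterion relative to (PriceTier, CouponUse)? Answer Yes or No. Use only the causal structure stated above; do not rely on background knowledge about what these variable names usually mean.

Backdoor paths from PriceTier to CouponUse (paths whose first edge points into PriceTier):
  P1: PriceTier <- BrandLoyalty -> PriorPurchase -> CouponUse
  P2: PriceTier <- BrandLoyalty -> Conversion <- Seasonality -> CouponUse
  P3: PriceTier <- BrandLoyalty -> CouponUse
  P4: PriceTier <- Seasonality -> Conversion <- BrandLoyalty -> PriorPurchase -> CouponUse
  P5: PriceTier <- Seasonality -> Conversion <- BrandLoyalty -> CouponUse
  P6: PriceTier <- Seasonality -> CouponUse
Condition 1 (no descendant of PriceTier in the set): holds — descendants of PriceTier are {CouponUse}; none are in {BrandLoyalty, PriorPurchase, Seasonality}.
Condition 2 (every backdoor path blocked by {BrandLoyalty, PriorPurchase, Seasonality}):
  P1: blocked at fork node BrandLoyalty ∈ conditioning set.
  P2: blocked at fork node BrandLoyalty ∈ conditioning set.
  P3: blocked at fork node BrandLoyalty ∈ conditioning set.
  P4: blocked at fork node Seasonality ∈ conditioning set.
  P5: blocked at fork node Seasonality ∈ conditioning set.
  P6: blocked at fork node Seasonality ∈ conditioning set.
{BrandLoyalty, PriorPurchase, Seasonality} satisfies the backdoor criterion.

Yes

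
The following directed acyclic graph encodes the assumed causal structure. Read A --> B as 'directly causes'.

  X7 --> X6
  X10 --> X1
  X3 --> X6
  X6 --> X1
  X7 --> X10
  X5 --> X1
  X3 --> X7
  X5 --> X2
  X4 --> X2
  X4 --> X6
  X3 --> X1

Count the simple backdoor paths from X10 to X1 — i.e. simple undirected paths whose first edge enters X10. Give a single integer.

6

A backdoor path from X10 to X1 is any simple undirected path whose first edge points into X10 (i.e. leaves X10 via a parent).
Parents of X10: {X7}.
Enumerating:
  P1: X10 <- X7 <- X3 -> X6 <- X4 -> X2 <- X5 -> X1
  P2: X10 <- X7 <- X3 -> X6 -> X1
  P3: X10 <- X7 <- X3 -> X1
  P4: X10 <- X7 -> X6 <- X3 -> X1
  P5: X10 <- X7 -> X6 <- X4 -> X2 <- X5 -> X1
  P6: X10 <- X7 -> X6 -> X1
That exhausts the simple backdoor paths. Count: 6.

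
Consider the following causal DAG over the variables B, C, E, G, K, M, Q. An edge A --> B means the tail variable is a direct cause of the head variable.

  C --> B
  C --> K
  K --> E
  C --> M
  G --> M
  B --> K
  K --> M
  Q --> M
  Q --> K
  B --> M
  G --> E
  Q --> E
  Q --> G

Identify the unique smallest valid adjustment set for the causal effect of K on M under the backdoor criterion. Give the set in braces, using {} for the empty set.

Variables eligible for adjustment (non-descendants of K, excluding K and M): {B, C, G, Q}.
Backdoor paths from K to M:
  P1: K <- C -> B -> M
  P2: K <- C -> M
  P3: K <- Q -> G -> M
  P4: K <- Q -> E <- G -> M
  P5: K <- Q -> M
  P6: K <- B <- C -> M
  P7: K <- B -> M
The empty set is not sufficient: P1 (K <- C -> B -> M) has no collider blocking it and no conditioned non-collider, so it is open.
Try {B, C, Q}:
  P1: blocked at fork node C ∈ conditioning set.
  P2: blocked at fork node C ∈ conditioning set.
  P3: blocked at fork node Q ∈ conditioning set.
  P4: blocked at fork node Q ∈ conditioning set.
  P5: blocked at fork node Q ∈ conditioning set.
  P6: blocked at chain node B ∈ conditioning set.
  P7: blocked at fork node B ∈ conditioning set.
{B, C, Q} contains no descendant of K and blocks every backdoor path.
Every element of {B, C, Q} is needed (dropping B leaves P7 open; dropping C leaves P2 open; dropping Q leaves P3 open), so no proper subset is valid.
Among all size-3 subsets of the eligible variables, only {B, C, Q} blocks every backdoor path, so it is the unique smallest valid adjustment set.

{B, C, Q}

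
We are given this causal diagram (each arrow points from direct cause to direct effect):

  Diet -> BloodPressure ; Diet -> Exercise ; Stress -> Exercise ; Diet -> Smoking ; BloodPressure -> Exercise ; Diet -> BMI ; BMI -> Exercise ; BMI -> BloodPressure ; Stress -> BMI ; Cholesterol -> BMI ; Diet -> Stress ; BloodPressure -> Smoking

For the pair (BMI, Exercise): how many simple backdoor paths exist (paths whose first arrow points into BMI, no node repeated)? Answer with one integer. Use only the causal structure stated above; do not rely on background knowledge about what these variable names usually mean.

8

A backdoor path from BMI to Exercise is any simple undirected path whose first edge points into BMI (i.e. leaves BMI via a parent).
Parents of BMI: {Cholesterol, Diet, Stress}.
Enumerating:
  P1: BMI <- Diet -> Stress -> Exercise
  P2: BMI <- Diet -> BloodPressure -> Exercise
  P3: BMI <- Diet -> Smoking <- BloodPressure -> Exercise
  P4: BMI <- Diet -> Exercise
  P5: BMI <- Stress <- Diet -> BloodPressure -> Exercise
  P6: BMI <- Stress <- Diet -> Smoking <- BloodPressure -> Exercise
  P7: BMI <- Stress <- Diet -> Exercise
  P8: BMI <- Stress -> Exercise
That exhausts the simple backdoor paths. Count: 8.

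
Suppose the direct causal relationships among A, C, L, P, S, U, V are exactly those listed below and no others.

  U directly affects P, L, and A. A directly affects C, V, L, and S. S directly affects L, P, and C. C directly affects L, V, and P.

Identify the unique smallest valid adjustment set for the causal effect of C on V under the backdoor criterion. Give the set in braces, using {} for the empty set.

{A}

Variables eligible for adjustment (non-descendants of C, excluding C and V): {A, S, U}.
Backdoor paths from C to V:
  P1: C <- A -> V
  P2: C <- S <- A -> V
  P3: C <- S -> L <- U -> A -> V
  P4: C <- S -> L <- A -> V
  P5: C <- S -> P <- U -> A -> V
  P6: C <- S -> P <- U -> L <- A -> V
The empty set is not sufficient: P1 (C <- A -> V) has no collider blocking it and no conditioned non-collider, so it is open.
Try {A}:
  P1: blocked at fork node A ∈ conditioning set.
  P2: blocked at fork node A ∈ conditioning set.
  P3: blocked at collider L (neither it nor any descendant is in the conditioning set).
  P4: blocked at collider L (neither it nor any descendant is in the conditioning set).
  P5: blocked at collider P (neither it nor any descendant is in the conditioning set).
  P6: blocked at collider P (neither it nor any descendant is in the conditioning set).
{A} contains no descendant of C and blocks every backdoor path.
No other singleton works — e.g. {U} leaves P1 open — so {A} is the unique smallest valid adjustment set.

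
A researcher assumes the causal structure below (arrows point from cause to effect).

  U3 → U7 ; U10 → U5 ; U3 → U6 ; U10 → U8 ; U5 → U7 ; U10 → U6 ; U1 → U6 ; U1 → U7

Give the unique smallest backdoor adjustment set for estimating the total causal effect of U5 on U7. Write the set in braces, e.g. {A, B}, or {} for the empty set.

{}

Variables eligible for adjustment (non-descendants of U5, excluding U5 and U7): {U1, U10, U3, U6, U8}.
Backdoor paths from U5 to U7:
  P1: U5 <- U10 -> U6 <- U3 -> U7
  P2: U5 <- U10 -> U6 <- U1 -> U7
Each backdoor path contains an unconditioned collider, so every path is already blocked with the empty conditioning set:
  P1: blocked at collider U6 (neither it nor any descendant is in the conditioning set).
  P2: blocked at collider U6 (neither it nor any descendant is in the conditioning set).
The empty set is therefore the unique smallest valid set.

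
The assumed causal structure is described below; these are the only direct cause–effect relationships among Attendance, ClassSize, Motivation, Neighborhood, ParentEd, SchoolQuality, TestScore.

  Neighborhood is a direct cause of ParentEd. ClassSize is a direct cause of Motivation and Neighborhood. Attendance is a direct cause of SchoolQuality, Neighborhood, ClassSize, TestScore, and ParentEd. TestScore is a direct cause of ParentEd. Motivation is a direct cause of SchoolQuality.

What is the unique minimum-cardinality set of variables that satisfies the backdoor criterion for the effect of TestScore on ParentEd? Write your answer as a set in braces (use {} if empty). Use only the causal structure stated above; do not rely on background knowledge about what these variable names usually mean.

{Attendance}

Variables eligible for adjustment (non-descendants of TestScore, excluding TestScore and ParentEd): {Attendance, ClassSize, Motivation, Neighborhood, SchoolQuality}.
Backdoor paths from TestScore to ParentEd:
  P1: TestScore <- Attendance -> ClassSize -> Neighborhood -> ParentEd
  P2: TestScore <- Attendance -> Neighborhood -> ParentEd
  P3: TestScore <- Attendance -> ParentEd
  P4: TestScore <- Attendance -> SchoolQuality <- Motivation <- ClassSize -> Neighborhood -> ParentEd
The empty set is not sufficient: P1 (TestScore <- Attendance -> ClassSize -> Neighborhood -> ParentEd) has no collider blocking it and no conditioned non-collider, so it is open.
Try {Attendance}:
  P1: blocked at fork node Attendance ∈ conditioning set.
  P2: blocked at fork node Attendance ∈ conditioning set.
  P3: blocked at fork node Attendance ∈ conditioning set.
  P4: blocked at fork node Attendance ∈ conditioning set.
{Attendance} contains no descendant of TestScore and blocks every backdoor path.
No other singleton works — e.g. {ClassSize} leaves P2 open — so {Attendance} is the unique smallest valid adjustment set.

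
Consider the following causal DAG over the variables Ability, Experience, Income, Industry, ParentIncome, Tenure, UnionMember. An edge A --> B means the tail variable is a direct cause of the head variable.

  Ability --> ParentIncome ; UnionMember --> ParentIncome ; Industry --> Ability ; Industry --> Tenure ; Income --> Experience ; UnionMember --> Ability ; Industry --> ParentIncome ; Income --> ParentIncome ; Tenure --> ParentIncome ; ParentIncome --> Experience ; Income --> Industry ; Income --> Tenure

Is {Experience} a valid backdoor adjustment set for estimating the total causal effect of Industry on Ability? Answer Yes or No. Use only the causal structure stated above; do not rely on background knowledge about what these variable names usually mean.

Backdoor paths from Industry to Ability (paths whose first edge points into Industry):
  P1: Industry <- Income -> Tenure -> ParentIncome <- UnionMember -> Ability
  P2: Industry <- Income -> Tenure -> ParentIncome <- Ability
  P3: Industry <- Income -> ParentIncome <- UnionMember -> Ability
  P4: Industry <- Income -> ParentIncome <- Ability
  P5: Industry <- Income -> Experience <- ParentIncome <- UnionMember -> Ability
  P6: Industry <- Income -> Experience <- ParentIncome <- Ability
Condition 1 (no descendant of Industry in the set): FAILS — Experience is a descendant of Industry.
Condition 2 (every backdoor path blocked by {Experience}):
  P1: open — collider(s) ParentIncome are conditioned on (or have a conditioned descendant) and no non-collider on the path is in the set.
  P2: open — collider(s) ParentIncome are conditioned on (or have a conditioned descendant) and no non-collider on the path is in the set.
  P3: open — collider(s) ParentIncome are conditioned on (or have a conditioned descendant) and no non-collider on the path is in the set.
  P4: open — collider(s) ParentIncome are conditioned on (or have a conditioned descendant) and no non-collider on the path is in the set.
  P5: open — collider(s) Experience are conditioned on (or have a conditioned descendant) and no non-collider on the path is in the set.
  P6: open — collider(s) Experience are conditioned on (or have a conditioned descendant) and no non-collider on the path is in the set.
{Experience} does not satisfy the backdoor criterion.

No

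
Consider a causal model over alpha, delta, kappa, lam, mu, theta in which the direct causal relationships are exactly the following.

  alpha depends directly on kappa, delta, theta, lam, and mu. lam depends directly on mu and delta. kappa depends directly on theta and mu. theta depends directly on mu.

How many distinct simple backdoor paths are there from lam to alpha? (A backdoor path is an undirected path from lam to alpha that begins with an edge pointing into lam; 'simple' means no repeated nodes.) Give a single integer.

6

A backdoor path from lam to alpha is any simple undirected path whose first edge points into lam (i.e. leaves lam via a parent).
Parents of lam: {delta, mu}.
Enumerating:
  P1: lam <- mu -> theta -> kappa -> alpha
  P2: lam <- mu -> theta -> alpha
  P3: lam <- mu -> kappa <- theta -> alpha
  P4: lam <- mu -> kappa -> alpha
  P5: lam <- mu -> alpha
  P6: lam <- delta -> alpha
That exhausts the simple backdoor paths. Count: 6.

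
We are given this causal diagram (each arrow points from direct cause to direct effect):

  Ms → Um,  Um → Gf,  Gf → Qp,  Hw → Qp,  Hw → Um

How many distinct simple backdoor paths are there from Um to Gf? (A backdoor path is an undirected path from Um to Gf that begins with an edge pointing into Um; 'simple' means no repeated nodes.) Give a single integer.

1

A backdoor path from Um to Gf is any simple undirected path whose first edge points into Um (i.e. leaves Um via a parent).
Parents of Um: {Hw, Ms}.
Enumerating:
  P1: Um <- Hw -> Qp <- Gf
That exhausts the simple backdoor paths. Count: 1.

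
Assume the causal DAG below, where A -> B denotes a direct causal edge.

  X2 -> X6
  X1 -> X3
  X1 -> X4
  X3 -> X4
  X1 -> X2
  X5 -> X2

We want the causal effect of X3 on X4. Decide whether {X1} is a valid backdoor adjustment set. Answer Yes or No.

Backdoor paths from X3 to X4 (paths whose first edge points into X3):
  P1: X3 <- X1 -> X4
Condition 1 (no descendant of X3 in the set): holds — descendants of X3 are {X4}; none are in {X1}.
Condition 2 (every backdoor path blocked by {X1}):
  P1: blocked at fork node X1 ∈ conditioning set.
{X1} satisfies the backdoor criterion.

Yes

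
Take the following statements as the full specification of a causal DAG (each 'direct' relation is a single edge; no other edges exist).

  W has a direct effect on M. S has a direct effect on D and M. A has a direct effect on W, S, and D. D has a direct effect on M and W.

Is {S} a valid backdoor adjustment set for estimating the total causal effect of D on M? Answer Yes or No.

No

Backdoor paths from D to M (paths whose first edge points into D):
  P1: D <- A -> S -> M
  P2: D <- A -> W -> M
  P3: D <- S <- A -> W -> M
  P4: D <- S -> M
Condition 1 (no descendant of D in the set): holds — descendants of D are {M, W}; none are in {S}.
Condition 2 (every backdoor path blocked by {S}):
  P1: blocked at chain node S ∈ conditioning set.
  P2: open — no interior node is in the conditioning set.
  P3: blocked at chain node S ∈ conditioning set.
  P4: blocked at fork node S ∈ conditioning set.
{S} does not satisfy the backdoor criterion.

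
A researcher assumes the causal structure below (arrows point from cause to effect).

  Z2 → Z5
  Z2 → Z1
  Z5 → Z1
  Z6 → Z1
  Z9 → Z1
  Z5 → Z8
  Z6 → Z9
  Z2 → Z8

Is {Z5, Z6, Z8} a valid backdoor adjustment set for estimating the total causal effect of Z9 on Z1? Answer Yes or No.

Backdoor paths from Z9 to Z1 (paths whose first edge points into Z9):
  P1: Z9 <- Z6 -> Z1
Condition 1 (no descendant of Z9 in the set): holds — descendants of Z9 are {Z1}; none are in {Z5, Z6, Z8}.
Condition 2 (every backdoor path blocked by {Z5, Z6, Z8}):
  P1: blocked at fork node Z6 ∈ conditioning set.
{Z5, Z6, Z8} satisfies the backdoor criterion.

Yes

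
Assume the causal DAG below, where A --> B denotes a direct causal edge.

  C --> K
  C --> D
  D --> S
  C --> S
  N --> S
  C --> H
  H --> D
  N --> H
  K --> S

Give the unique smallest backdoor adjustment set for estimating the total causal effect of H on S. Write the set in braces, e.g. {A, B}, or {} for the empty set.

Variables eligible for adjustment (non-descendants of H, excluding H and S): {C, K, N}.
Backdoor paths from H to S:
  P1: H <- C -> K -> S
  P2: H <- C -> D -> S
  P3: H <- C -> S
  P4: H <- N -> S
The empty set is not sufficient: P1 (H <- C -> K -> S) has no collider blocking it and no conditioned non-collider, so it is open.
Try {C, N}:
  P1: blocked at fork node C ∈ conditioning set.
  P2: blocked at fork node C ∈ conditioning set.
  P3: blocked at fork node C ∈ conditioning set.
  P4: blocked at fork node N ∈ conditioning set.
{C, N} contains no descendant of H and blocks every backdoor path.
Every element of {C, N} is needed (dropping C leaves P1 open; dropping N leaves P4 open), so no proper subset is valid.
Among all size-2 subsets of the eligible variables, only {C, N} blocks every backdoor path, so it is the unique smallest valid adjustment set.

{C, N}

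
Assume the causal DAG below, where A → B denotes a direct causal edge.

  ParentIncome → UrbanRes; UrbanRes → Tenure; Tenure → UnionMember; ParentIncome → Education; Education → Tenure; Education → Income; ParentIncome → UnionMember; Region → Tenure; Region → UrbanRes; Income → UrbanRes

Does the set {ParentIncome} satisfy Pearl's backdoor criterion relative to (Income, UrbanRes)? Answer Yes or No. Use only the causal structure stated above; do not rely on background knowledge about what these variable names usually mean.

Yes

Backdoor paths from Income to UrbanRes (paths whose first edge points into Income):
  P1: Income <- Education <- ParentIncome -> UrbanRes
  P2: Income <- Education <- ParentIncome -> UnionMember <- Tenure <- Region -> UrbanRes
  P3: Income <- Education <- ParentIncome -> UnionMember <- Tenure <- UrbanRes
  P4: Income <- Education -> Tenure <- Region -> UrbanRes
  P5: Income <- Education -> Tenure <- UrbanRes
  P6: Income <- Education -> Tenure -> UnionMember <- ParentIncome -> UrbanRes
Condition 1 (no descendant of Income in the set): holds — descendants of Income are {Tenure, UnionMember, UrbanRes}; none are in {ParentIncome}.
Condition 2 (every backdoor path blocked by {ParentIncome}):
  P1: blocked at fork node ParentIncome ∈ conditioning set.
  P2: blocked at fork node ParentIncome ∈ conditioning set.
  P3: blocked at fork node ParentIncome ∈ conditioning set.
  P4: blocked at collider Tenure (neither it nor any descendant is in the conditioning set).
  P5: blocked at collider Tenure (neither it nor any descendant is in the conditioning set).
  P6: blocked at collider UnionMember (neither it nor any descendant is in the conditioning set).
{ParentIncome} satisfies the backdoor criterion.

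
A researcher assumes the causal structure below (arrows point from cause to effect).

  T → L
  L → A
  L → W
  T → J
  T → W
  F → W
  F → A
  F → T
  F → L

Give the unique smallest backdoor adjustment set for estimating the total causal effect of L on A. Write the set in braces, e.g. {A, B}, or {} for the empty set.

Variables eligible for adjustment (non-descendants of L, excluding L and A): {F, J, T}.
Backdoor paths from L to A:
  P1: L <- F -> A
  P2: L <- T <- F -> A
  P3: L <- T -> W <- F -> A
The empty set is not sufficient: P1 (L <- F -> A) has no collider blocking it and no conditioned non-collider, so it is open.
Try {F}:
  P1: blocked at fork node F ∈ conditioning set.
  P2: blocked at fork node F ∈ conditioning set.
  P3: blocked at collider W (neither it nor any descendant is in the conditioning set).
{F} contains no descendant of L and blocks every backdoor path.
No other singleton works — e.g. {T} leaves P1 open — so {F} is the unique smallest valid adjustment set.

{F}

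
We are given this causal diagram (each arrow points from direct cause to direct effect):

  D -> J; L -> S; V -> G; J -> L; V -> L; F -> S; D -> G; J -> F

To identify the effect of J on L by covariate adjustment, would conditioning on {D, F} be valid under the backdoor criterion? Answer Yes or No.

No

Backdoor paths from J to L (paths whose first edge points into J):
  P1: J <- D -> G <- V -> L
Condition 1 (no descendant of J in the set): FAILS — F is a descendant of J.
Condition 2 (every backdoor path blocked by {D, F}):
  P1: blocked at fork node D ∈ conditioning set.
{D, F} does not satisfy the backdoor criterion.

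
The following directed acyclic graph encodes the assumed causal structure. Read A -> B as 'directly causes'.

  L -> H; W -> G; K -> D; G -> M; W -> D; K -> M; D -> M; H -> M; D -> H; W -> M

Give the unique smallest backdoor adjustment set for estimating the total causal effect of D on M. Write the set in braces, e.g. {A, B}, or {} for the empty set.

Variables eligible for adjustment (non-descendants of D, excluding D and M): {G, K, L, W}.
Backdoor paths from D to M:
  P1: D <- K -> M
  P2: D <- W -> G -> M
  P3: D <- W -> M
The empty set is not sufficient: P1 (D <- K -> M) has no collider blocking it and no conditioned non-collider, so it is open.
Try {K, W}:
  P1: blocked at fork node K ∈ conditioning set.
  P2: blocked at fork node W ∈ conditioning set.
  P3: blocked at fork node W ∈ conditioning set.
{K, W} contains no descendant of D and blocks every backdoor path.
Every element of {K, W} is needed (dropping K leaves P1 open; dropping W leaves P2 open), so no proper subset is valid.
Among all size-2 subsets of the eligible variables, only {K, W} blocks every backdoor path, so it is the unique smallest valid adjustment set.

{K, W}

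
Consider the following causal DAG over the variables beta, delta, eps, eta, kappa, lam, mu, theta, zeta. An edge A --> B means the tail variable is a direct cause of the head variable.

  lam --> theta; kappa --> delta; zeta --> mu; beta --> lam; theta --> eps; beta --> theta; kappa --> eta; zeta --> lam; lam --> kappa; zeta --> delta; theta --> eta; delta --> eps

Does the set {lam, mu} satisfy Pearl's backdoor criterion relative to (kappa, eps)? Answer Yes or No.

Yes

Backdoor paths from kappa to eps (paths whose first edge points into kappa):
  P1: kappa <- lam <- beta -> theta -> eps
  P2: kappa <- lam <- zeta -> delta -> eps
  P3: kappa <- lam -> theta -> eps
Condition 1 (no descendant of kappa in the set): holds — descendants of kappa are {delta, eps, eta}; none are in {lam, mu}.
Condition 2 (every backdoor path blocked by {lam, mu}):
  P1: blocked at chain node lam ∈ conditioning set.
  P2: blocked at chain node lam ∈ conditioning set.
  P3: blocked at fork node lam ∈ conditioning set.
{lam, mu} satisfies the backdoor criterion.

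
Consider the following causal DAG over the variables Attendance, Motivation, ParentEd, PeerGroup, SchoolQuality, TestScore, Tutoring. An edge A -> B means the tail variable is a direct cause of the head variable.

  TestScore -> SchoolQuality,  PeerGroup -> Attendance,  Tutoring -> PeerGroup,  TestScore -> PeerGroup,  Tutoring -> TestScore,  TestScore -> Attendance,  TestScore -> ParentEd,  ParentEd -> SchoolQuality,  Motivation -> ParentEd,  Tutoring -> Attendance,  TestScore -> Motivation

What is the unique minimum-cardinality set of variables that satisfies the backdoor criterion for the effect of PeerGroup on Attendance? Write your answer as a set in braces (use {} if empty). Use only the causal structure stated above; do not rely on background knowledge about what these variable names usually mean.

{TestScore, Tutoring}

Variables eligible for adjustment (non-descendants of PeerGroup, excluding PeerGroup and Attendance): {Motivation, ParentEd, SchoolQuality, TestScore, Tutoring}.
Backdoor paths from PeerGroup to Attendance:
  P1: PeerGroup <- Tutoring -> TestScore -> Attendance
  P2: PeerGroup <- Tutoring -> Attendance
  P3: PeerGroup <- TestScore <- Tutoring -> Attendance
  P4: PeerGroup <- TestScore -> Attendance
The empty set is not sufficient: P1 (PeerGroup <- Tutoring -> TestScore -> Attendance) has no collider blocking it and no conditioned non-collider, so it is open.
Try {TestScore, Tutoring}:
  P1: blocked at fork node Tutoring ∈ conditioning set.
  P2: blocked at fork node Tutoring ∈ conditioning set.
  P3: blocked at chain node TestScore ∈ conditioning set.
  P4: blocked at fork node TestScore ∈ conditioning set.
{TestScore, Tutoring} contains no descendant of PeerGroup and blocks every backdoor path.
Every element of {TestScore, Tutoring} is needed (dropping TestScore leaves P4 open; dropping Tutoring leaves P2 open), so no proper subset is valid.
Among all size-2 subsets of the eligible variables, only {TestScore, Tutoring} blocks every backdoor path, so it is the unique smallest valid adjustment set.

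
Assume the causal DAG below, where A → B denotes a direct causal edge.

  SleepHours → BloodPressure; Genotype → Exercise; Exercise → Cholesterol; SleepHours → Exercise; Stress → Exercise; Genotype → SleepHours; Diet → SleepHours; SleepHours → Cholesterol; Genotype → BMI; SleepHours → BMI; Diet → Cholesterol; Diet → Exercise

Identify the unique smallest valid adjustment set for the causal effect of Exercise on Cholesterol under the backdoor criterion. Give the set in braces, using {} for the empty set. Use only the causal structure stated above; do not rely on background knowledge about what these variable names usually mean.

{Diet, SleepHours}

Variables eligible for adjustment (non-descendants of Exercise, excluding Exercise and Cholesterol): {BMI, BloodPressure, Diet, Genotype, SleepHours, Stress}.
Backdoor paths from Exercise to Cholesterol:
  P1: Exercise <- Diet -> SleepHours -> Cholesterol
  P2: Exercise <- Diet -> Cholesterol
  P3: Exercise <- Genotype -> SleepHours <- Diet -> Cholesterol
  P4: Exercise <- Genotype -> SleepHours -> Cholesterol
  P5: Exercise <- Genotype -> BMI <- SleepHours <- Diet -> Cholesterol
  P6: Exercise <- Genotype -> BMI <- SleepHours -> Cholesterol
  P7: Exercise <- SleepHours <- Diet -> Cholesterol
  P8: Exercise <- SleepHours -> Cholesterol
The empty set is not sufficient: P1 (Exercise <- Diet -> SleepHours -> Cholesterol) has no collider blocking it and no conditioned non-collider, so it is open.
Try {Diet, SleepHours}:
  P1: blocked at fork node Diet ∈ conditioning set.
  P2: blocked at fork node Diet ∈ conditioning set.
  P3: blocked at fork node Diet ∈ conditioning set.
  P4: blocked at chain node SleepHours ∈ conditioning set.
  P5: blocked at collider BMI (neither it nor any descendant is in the conditioning set).
  P6: blocked at collider BMI (neither it nor any descendant is in the conditioning set).
  P7: blocked at chain node SleepHours ∈ conditioning set.
  P8: blocked at fork node SleepHours ∈ conditioning set.
{Diet, SleepHours} contains no descendant of Exercise and blocks every backdoor path.
Every element of {Diet, SleepHours} is needed (dropping Diet leaves P2 open; dropping SleepHours leaves P4 open), so no proper subset is valid.
Among all size-2 subsets of the eligible variables, only {Diet, SleepHours} blocks every backdoor path, so it is the unique smallest valid adjustment set.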